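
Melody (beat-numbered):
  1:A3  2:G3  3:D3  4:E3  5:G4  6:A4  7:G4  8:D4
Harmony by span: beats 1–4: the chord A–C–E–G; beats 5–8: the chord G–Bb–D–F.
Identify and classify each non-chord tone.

D3 (beat 3) — appoggiatura; A4 (beat 6) — neighbor tone.

The harmony at that moment is A minor seventh chord (A, C, E, G); D3 is not a chord tone.
It is approached by leap down from G3 and left by step up to E3.
Leap in, step out — an appoggiatura.
The harmony at that moment is G minor seventh chord (G, Bb, D, F); A4 is not a chord tone.
It is approached by step up from G4 and left by step down to G4.
Step away and step back to the same note — a neighbor tone (upper neighbor).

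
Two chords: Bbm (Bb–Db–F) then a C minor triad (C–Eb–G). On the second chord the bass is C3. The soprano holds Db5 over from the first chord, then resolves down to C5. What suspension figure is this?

9–8 suspension.

At the second chord the bass is C3. The suspended Db5 lies a ninth above the bass; after resolving down by step to C5, the interval above the bass becomes an octave.
Suspension figures are named by those two intervals: 9–8.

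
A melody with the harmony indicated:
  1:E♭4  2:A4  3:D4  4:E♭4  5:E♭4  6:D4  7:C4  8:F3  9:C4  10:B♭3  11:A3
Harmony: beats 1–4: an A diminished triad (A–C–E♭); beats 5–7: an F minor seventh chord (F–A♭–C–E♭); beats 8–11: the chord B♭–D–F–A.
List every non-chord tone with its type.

D4 (beat 3) — appoggiatura; D4 (beat 6) — passing tone; C4 (beat 9) — appoggiatura.

The harmony at that moment is A diminished triad (A, C, E♭); D4 is not a chord tone.
It is approached by leap down from A4 and left by step up to E♭4.
Leap in, step out — an appoggiatura.
The harmony at that moment is F minor seventh chord (F, A♭, C, E♭); D4 is not a chord tone.
It is approached by step down from E♭4 and left by step down to C4.
Step in, step out in the same direction — a passing tone.
The harmony at that moment is B♭ major seventh chord (B♭, D, F, A); C4 is not a chord tone.
It is approached by leap up from F3 and left by step down to B♭3.
Leap in, step out — an appoggiatura.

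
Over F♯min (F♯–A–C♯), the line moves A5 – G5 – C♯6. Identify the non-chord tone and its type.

The harmony at that moment is F♯ minor triad (F♯, A, C♯); G5 is not a chord tone.
It is approached by step down from A5 and left by leap up to C♯6.
Step in, leap out — an escape tone.

G5 is an escape tone.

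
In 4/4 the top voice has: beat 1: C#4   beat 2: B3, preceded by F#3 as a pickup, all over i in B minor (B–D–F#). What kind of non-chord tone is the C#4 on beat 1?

The harmony at that moment is B minor triad (B, D, F#); C#4 is not a chord tone.
It is approached by leap up from F#3 and left by step down to B3.
Leap in, step out, metrically accented — an appoggiatura.

Appoggiatura.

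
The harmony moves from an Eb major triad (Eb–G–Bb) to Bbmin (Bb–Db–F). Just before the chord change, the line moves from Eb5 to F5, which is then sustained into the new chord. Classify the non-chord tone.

F5 is an anticipation.

The harmony at that moment is Eb major triad (Eb, G, Bb); F5 is not a chord tone.
It is approached by step up from Eb5 and then sustained as the same pitch into the next harmony.
Arriving early and becoming a chord tone when the harmony changes — an anticipation.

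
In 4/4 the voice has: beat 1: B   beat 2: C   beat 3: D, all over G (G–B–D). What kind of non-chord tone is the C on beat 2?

The harmony at that moment is G major triad (G, B, D); C is not a chord tone.
It is approached by step up from B and left by step up to D.
Step in, step out in the same direction — a passing tone.

Passing tone.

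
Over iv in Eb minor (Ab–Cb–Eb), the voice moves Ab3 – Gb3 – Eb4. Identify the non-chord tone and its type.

The harmony at that moment is Ab minor triad (Ab, Cb, Eb); Gb3 is not a chord tone.
It is approached by step down from Ab3 and left by leap up to Eb4.
Step in, leap out — an escape tone.

Gb3 is an escape tone.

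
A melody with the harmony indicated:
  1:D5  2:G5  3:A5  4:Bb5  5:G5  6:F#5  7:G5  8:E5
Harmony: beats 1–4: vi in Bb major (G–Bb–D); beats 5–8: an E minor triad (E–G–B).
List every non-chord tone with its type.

The harmony at that moment is G minor triad (G, Bb, D); A5 is not a chord tone.
It is approached by step up from G5 and left by step up to Bb5.
Step in, step out in the same direction — a passing tone.
The harmony at that moment is E minor triad (E, G, B); F#5 is not a chord tone.
It is approached by step down from G5 and left by step up to G5.
Step away and step back to the same note — a neighbor tone (lower neighbor).

A5 (beat 3) — passing tone; F#5 (beat 6) — neighbor tone.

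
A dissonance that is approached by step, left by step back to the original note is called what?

Approach: by step. Departure: by step in the opposite direction, back to the starting pitch.
Stepwise on both sides but reversing to return to the same chord tone — a neighbor tone. (Had it continued onward in the same direction it would be a passing tone instead.)

Neighbor tone.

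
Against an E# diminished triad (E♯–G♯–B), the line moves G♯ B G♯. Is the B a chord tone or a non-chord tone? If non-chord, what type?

Chord tone (the fifth of E# diminished triad).

E# diminished triad contains E♯, G♯, B; B is the fifth, so it is a chord tone.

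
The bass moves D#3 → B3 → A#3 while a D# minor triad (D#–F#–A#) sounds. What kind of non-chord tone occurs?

The harmony at that moment is D# minor triad (D#, F#, A#); B3 is not a chord tone.
It is approached by leap up from D#3 and left by step down to A#3.
Leap in, step out — an appoggiatura.

B3 is an appoggiatura.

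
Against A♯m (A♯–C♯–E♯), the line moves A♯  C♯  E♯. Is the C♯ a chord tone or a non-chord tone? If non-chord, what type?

Chord tone (the third of A# minor triad).

A# minor triad contains A♯, C♯, E♯; C♯ is the third, so it is a chord tone.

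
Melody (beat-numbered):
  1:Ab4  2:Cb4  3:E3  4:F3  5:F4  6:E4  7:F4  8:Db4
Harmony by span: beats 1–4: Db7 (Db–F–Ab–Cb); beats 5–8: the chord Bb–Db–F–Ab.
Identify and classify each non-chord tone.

E3 (beat 3) — appoggiatura; E4 (beat 6) — neighbor tone.

The harmony at that moment is Db dominant seventh chord (Db, F, Ab, Cb); E3 is not a chord tone.
It is approached by leap down from Cb4 and left by step up to F3.
Leap in, step out — an appoggiatura.
The harmony at that moment is Bb minor seventh chord (Bb, Db, F, Ab); E4 is not a chord tone.
It is approached by step down from F4 and left by step up to F4.
Step away and step back to the same note — a neighbor tone (lower neighbor).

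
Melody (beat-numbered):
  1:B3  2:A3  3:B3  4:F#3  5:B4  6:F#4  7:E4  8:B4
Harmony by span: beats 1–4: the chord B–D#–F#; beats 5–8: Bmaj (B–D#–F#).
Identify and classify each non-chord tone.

A3 (beat 2) — neighbor tone; E4 (beat 7) — escape tone.

The harmony at that moment is B major triad (B, D#, F#); A3 is not a chord tone.
It is approached by step down from B3 and left by step up to B3.
Step away and step back to the same note — a neighbor tone (lower neighbor).
The harmony at that moment is B major triad (B, D#, F#); E4 is not a chord tone.
It is approached by step down from F#4 and left by leap up to B4.
Step in, leap out — an escape tone.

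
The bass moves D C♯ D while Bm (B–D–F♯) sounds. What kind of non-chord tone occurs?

The harmony at that moment is B minor triad (B, D, F♯); C♯ is not a chord tone.
It is approached by step down from D and left by step up to D.
Step away and step back to the same note — a neighbor tone (lower neighbor).

C♯ is a neighbor tone.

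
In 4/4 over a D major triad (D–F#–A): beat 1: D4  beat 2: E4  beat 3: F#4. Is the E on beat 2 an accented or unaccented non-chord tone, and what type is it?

The harmony at that moment is D major triad (D, F#, A); E4 is not a chord tone.
It is approached by step up from D4 and left by step up to F#4.
Step in, step out in the same direction — a passing tone.
It falls on a weak beat, so it is unaccented.

Unaccented passing tone.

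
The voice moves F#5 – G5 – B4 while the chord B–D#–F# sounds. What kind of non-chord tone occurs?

G5 is an escape tone.

The harmony at that moment is B major triad (B, D#, F#); G5 is not a chord tone.
It is approached by step up from F#5 and left by leap down to B4.
Step in, leap out — an escape tone.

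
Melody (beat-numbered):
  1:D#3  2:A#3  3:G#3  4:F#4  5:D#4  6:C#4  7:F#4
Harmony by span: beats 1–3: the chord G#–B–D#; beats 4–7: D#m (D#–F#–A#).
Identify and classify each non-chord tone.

A#3 (beat 2) — appoggiatura; C#4 (beat 6) — escape tone.

The harmony at that moment is G# minor triad (G#, B, D#); A#3 is not a chord tone.
It is approached by leap up from D#3 and left by step down to G#3.
Leap in, step out — an appoggiatura.
The harmony at that moment is D# minor triad (D#, F#, A#); C#4 is not a chord tone.
It is approached by step down from D#4 and left by leap up to F#4.
Step in, leap out — an escape tone.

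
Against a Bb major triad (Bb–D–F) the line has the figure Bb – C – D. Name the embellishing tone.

The harmony at that moment is Bb major triad (Bb, D, F); C is not a chord tone.
It is approached by step up from Bb and left by step up to D.
Step in, step out in the same direction — a passing tone.

C is a passing tone.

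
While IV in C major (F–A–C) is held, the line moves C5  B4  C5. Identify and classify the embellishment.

The harmony at that moment is F major triad (F, A, C); B4 is not a chord tone.
It is approached by step down from C5 and left by step up to C5.
Step away and step back to the same note — a neighbor tone (lower neighbor).

B4 is a neighbor tone.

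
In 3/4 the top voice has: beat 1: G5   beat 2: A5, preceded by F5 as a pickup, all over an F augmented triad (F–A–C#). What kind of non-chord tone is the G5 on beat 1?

Passing tone.

The harmony at that moment is F augmented triad (F, A, C#); G5 is not a chord tone.
It is approached by step up from F5 and left by step up to A5.
Step in, step out in the same direction — a passing tone.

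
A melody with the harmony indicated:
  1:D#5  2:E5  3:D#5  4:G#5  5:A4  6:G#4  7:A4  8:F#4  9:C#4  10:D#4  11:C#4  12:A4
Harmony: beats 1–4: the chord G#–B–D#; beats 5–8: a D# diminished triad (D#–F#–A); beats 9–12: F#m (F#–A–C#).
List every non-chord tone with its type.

The harmony at that moment is G# minor triad (G#, B, D#); E5 is not a chord tone.
It is approached by step up from D#5 and left by step down to D#5.
Step away and step back to the same note — a neighbor tone (upper neighbor).
The harmony at that moment is D# diminished triad (D#, F#, A); G#4 is not a chord tone.
It is approached by step down from A4 and left by step up to A4.
Step away and step back to the same note — a neighbor tone (lower neighbor).
The harmony at that moment is F# minor triad (F#, A, C#); D#4 is not a chord tone.
It is approached by step up from C#4 and left by step down to C#4.
Step away and step back to the same note — a neighbor tone (upper neighbor).

E5 (beat 2) — neighbor tone; G#4 (beat 6) — neighbor tone; D#4 (beat 10) — neighbor tone.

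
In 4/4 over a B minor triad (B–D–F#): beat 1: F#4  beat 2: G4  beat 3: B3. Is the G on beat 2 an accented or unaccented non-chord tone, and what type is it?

Unaccented escape tone.

The harmony at that moment is B minor triad (B, D, F#); G4 is not a chord tone.
It is approached by step up from F#4 and left by leap down to B3.
Step in, leap out — an escape tone.
It falls on a weak beat, so it is unaccented.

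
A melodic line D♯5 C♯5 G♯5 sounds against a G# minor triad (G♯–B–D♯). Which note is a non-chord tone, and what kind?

C♯5 is an escape tone.

The harmony at that moment is G♯ minor triad (G♯, B, D♯); C♯5 is not a chord tone.
It is approached by step down from D♯5 and left by leap up to G♯5.
Step in, leap out — an escape tone.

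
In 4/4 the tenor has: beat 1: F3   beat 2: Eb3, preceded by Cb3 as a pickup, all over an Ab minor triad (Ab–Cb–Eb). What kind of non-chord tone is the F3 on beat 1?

The harmony at that moment is Ab minor triad (Ab, Cb, Eb); F3 is not a chord tone.
It is approached by leap up from Cb3 and left by step down to Eb3.
Leap in, step out, metrically accented — an appoggiatura.

Appoggiatura.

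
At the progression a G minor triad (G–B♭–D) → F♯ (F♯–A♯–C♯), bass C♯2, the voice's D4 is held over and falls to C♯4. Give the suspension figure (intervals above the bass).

9–8 suspension.

At the second chord the bass is C♯2. The suspended D4 lies a ninth above the bass; after resolving down by step to C♯4, the interval above the bass becomes an octave.
Suspension figures are named by those two intervals: 9–8.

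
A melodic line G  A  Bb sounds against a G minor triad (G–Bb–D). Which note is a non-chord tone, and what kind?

The harmony at that moment is G minor triad (G, Bb, D); A is not a chord tone.
It is approached by step up from G and left by step up to Bb.
Step in, step out in the same direction — a passing tone.

A is a passing tone.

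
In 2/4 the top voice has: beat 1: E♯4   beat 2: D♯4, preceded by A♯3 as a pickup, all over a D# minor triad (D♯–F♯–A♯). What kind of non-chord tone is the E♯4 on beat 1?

The harmony at that moment is D♯ minor triad (D♯, F♯, A♯); E♯4 is not a chord tone.
It is approached by leap up from A♯3 and left by step down to D♯4.
Leap in, step out, metrically accented — an appoggiatura.

Appoggiatura.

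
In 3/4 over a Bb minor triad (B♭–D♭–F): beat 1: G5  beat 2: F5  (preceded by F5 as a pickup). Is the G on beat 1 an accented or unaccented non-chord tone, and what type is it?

The harmony at that moment is B♭ minor triad (B♭, D♭, F); G5 is not a chord tone.
It is approached by step up from F5 and left by step down to F5.
Step away and step back to the same note — a neighbor tone (upper neighbor).
It falls on the downbeat, so it is accented.

Accented neighbor tone.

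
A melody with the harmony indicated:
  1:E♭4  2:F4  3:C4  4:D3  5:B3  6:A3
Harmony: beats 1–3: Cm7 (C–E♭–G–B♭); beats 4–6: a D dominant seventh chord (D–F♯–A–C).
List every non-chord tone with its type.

The harmony at that moment is C minor seventh chord (C, E♭, G, B♭); F4 is not a chord tone.
It is approached by step up from E♭4 and left by leap down to C4.
Step in, leap out — an escape tone.
The harmony at that moment is D dominant seventh chord (D, F♯, A, C); B3 is not a chord tone.
It is approached by leap up from D3 and left by step down to A3.
Leap in, step out — an appoggiatura.

F4 (beat 2) — escape tone; B3 (beat 5) — appoggiatura.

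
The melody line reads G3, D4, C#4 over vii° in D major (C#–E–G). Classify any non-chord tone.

D4 is an appoggiatura.

The harmony at that moment is C# diminished triad (C#, E, G); D4 is not a chord tone.
It is approached by leap up from G3 and left by step down to C#4.
Leap in, step out — an appoggiatura.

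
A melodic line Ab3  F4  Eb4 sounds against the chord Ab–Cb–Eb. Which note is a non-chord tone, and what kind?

The harmony at that moment is Ab minor triad (Ab, Cb, Eb); F4 is not a chord tone.
It is approached by leap up from Ab3 and left by step down to Eb4.
Leap in, step out — an appoggiatura.

F4 is an appoggiatura.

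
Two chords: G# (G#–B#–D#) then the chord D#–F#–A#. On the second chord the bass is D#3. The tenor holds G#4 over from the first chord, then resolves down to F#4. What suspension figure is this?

At the second chord the bass is D#3. The suspended G#4 lies a fourth above the bass; after resolving down by step to F#4, the interval above the bass becomes a third.
Suspension figures are named by those two intervals: 4–3.

4–3 suspension.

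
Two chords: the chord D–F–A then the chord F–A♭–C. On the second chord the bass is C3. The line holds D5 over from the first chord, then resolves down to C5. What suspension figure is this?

9–8 suspension.

At the second chord the bass is C3. The suspended D5 lies a ninth above the bass; after resolving down by step to C5, the interval above the bass becomes an octave.
Suspension figures are named by those two intervals: 9–8.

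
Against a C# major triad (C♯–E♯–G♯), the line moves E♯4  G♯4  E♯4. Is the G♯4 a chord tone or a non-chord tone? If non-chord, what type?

Chord tone (the fifth of C# major triad).

C# major triad contains C♯, E♯, G♯; G♯ is the fifth, so it is a chord tone.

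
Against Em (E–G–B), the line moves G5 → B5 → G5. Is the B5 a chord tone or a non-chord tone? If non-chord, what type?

Chord tone (the fifth of E minor triad).

E minor triad contains E, G, B; B is the fifth, so it is a chord tone.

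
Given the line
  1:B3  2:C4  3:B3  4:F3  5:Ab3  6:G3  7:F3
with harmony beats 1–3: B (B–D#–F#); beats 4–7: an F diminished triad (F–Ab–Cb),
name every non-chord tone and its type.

C4 (beat 2) — neighbor tone; G3 (beat 6) — passing tone.

The harmony at that moment is B major triad (B, D#, F#); C4 is not a chord tone.
It is approached by step up from B3 and left by step down to B3.
Step away and step back to the same note — a neighbor tone (upper neighbor).
The harmony at that moment is F diminished triad (F, Ab, Cb); G3 is not a chord tone.
It is approached by step down from Ab3 and left by step down to F3.
Step in, step out in the same direction — a passing tone.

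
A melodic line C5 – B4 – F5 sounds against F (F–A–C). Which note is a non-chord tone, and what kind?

B4 is an escape tone.

The harmony at that moment is F major triad (F, A, C); B4 is not a chord tone.
It is approached by step down from C5 and left by leap up to F5.
Step in, leap out — an escape tone.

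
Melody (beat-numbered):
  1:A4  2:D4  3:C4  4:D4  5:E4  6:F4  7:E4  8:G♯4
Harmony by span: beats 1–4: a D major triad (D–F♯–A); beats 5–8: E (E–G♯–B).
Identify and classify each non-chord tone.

C4 (beat 3) — neighbor tone; F4 (beat 6) — neighbor tone.

The harmony at that moment is D major triad (D, F♯, A); C4 is not a chord tone.
It is approached by step down from D4 and left by step up to D4.
Step away and step back to the same note — a neighbor tone (lower neighbor).
The harmony at that moment is E major triad (E, G♯, B); F4 is not a chord tone.
It is approached by step up from E4 and left by step down to E4.
Step away and step back to the same note — a neighbor tone (upper neighbor).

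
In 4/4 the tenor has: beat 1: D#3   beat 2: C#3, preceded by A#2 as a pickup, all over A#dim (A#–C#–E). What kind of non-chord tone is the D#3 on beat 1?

The harmony at that moment is A# diminished triad (A#, C#, E); D#3 is not a chord tone.
It is approached by leap up from A#2 and left by step down to C#3.
Leap in, step out, metrically accented — an appoggiatura.

Appoggiatura.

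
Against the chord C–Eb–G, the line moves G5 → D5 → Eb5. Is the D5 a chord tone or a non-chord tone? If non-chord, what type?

The harmony at that moment is C minor triad (C, Eb, G); D5 is not a chord tone.
It is approached by leap down from G5 and left by step up to Eb5.
Leap in, step out — an appoggiatura.

Non-chord tone — an appoggiatura.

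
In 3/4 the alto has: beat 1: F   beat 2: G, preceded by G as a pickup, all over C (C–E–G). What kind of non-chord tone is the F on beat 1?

The harmony at that moment is C major triad (C, E, G); F is not a chord tone.
It is approached by step down from G and left by step up to G.
Step away and step back to the same note — a neighbor tone (lower neighbor).

Lower neighbor tone.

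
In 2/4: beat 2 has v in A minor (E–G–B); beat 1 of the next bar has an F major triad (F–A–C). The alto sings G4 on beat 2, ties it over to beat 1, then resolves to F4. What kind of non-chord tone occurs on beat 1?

The harmony at that moment is F major triad (F, A, C); G4 is not a chord tone.
It is held over (the same pitch as the preceding G4) and left by step down to F4.
Held over from the previous chord and resolving down by step — a suspension.

Suspension.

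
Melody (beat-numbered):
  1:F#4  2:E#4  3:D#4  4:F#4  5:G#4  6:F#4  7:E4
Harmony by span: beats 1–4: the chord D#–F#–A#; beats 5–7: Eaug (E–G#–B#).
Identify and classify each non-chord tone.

E#4 (beat 2) — passing tone; F#4 (beat 6) — passing tone.

The harmony at that moment is D# minor triad (D#, F#, A#); E#4 is not a chord tone.
It is approached by step down from F#4 and left by step down to D#4.
Step in, step out in the same direction — a passing tone.
The harmony at that moment is E augmented triad (E, G#, B#); F#4 is not a chord tone.
It is approached by step down from G#4 and left by step down to E4.
Step in, step out in the same direction — a passing tone.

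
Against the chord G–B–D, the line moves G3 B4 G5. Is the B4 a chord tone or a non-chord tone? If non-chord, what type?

G major triad contains G, B, D; B is the third, so it is a chord tone.

Chord tone (the third of G major triad).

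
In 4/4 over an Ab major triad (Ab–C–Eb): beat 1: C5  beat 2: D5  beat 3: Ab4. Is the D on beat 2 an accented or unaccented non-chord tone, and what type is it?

Unaccented escape tone.

The harmony at that moment is Ab major triad (Ab, C, Eb); D5 is not a chord tone.
It is approached by step up from C5 and left by leap down to Ab4.
Step in, leap out — an escape tone.
It falls on a weak beat, so it is unaccented.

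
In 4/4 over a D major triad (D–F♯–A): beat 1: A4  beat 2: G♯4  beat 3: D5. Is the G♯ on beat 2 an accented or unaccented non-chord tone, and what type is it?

The harmony at that moment is D major triad (D, F♯, A); G♯4 is not a chord tone.
It is approached by step down from A4 and left by leap up to D5.
Step in, leap out — an escape tone.
It falls on a weak beat, so it is unaccented.

Unaccented escape tone.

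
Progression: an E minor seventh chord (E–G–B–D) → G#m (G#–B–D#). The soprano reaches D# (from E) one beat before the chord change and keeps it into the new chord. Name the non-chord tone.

D# is an anticipation.

The harmony at that moment is E minor seventh chord (E, G, B, D); D# is not a chord tone.
It is approached by step down from E and then sustained as the same pitch into the next harmony.
Arriving early and becoming a chord tone when the harmony changes — an anticipation.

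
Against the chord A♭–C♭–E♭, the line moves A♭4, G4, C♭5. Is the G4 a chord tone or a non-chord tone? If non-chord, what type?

Non-chord tone — an escape tone.

The harmony at that moment is A♭ minor triad (A♭, C♭, E♭); G4 is not a chord tone.
It is approached by step down from A♭4 and left by leap up to C♭5.
Step in, leap out — an escape tone.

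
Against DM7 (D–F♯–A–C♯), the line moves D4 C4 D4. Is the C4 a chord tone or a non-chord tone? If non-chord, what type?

Non-chord tone — a neighbor tone.

The harmony at that moment is D major seventh chord (D, F♯, A, C♯); C4 is not a chord tone.
It is approached by step down from D4 and left by step up to D4.
Step away and step back to the same note — a neighbor tone (lower neighbor).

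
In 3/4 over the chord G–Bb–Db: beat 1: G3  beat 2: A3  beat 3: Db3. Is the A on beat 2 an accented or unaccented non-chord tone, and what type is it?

Unaccented escape tone.

The harmony at that moment is G diminished triad (G, Bb, Db); A3 is not a chord tone.
It is approached by step up from G3 and left by leap down to Db3.
Step in, leap out — an escape tone.
It falls on a weak beat, so it is unaccented.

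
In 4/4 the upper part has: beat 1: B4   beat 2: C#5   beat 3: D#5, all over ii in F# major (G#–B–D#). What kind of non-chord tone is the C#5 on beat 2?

Passing tone.

The harmony at that moment is G# minor triad (G#, B, D#); C#5 is not a chord tone.
It is approached by step up from B4 and left by step up to D#5.
Step in, step out in the same direction — a passing tone.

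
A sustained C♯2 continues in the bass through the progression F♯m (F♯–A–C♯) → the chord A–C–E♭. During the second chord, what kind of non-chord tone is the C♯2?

The harmony at that moment is A diminished triad (A, C, E♭); C♯2 is not a chord tone.
It is held over (the same pitch as the preceding C♯2) and then sustained as the same pitch into the next harmony.
Sustained through a change of harmony — a pedal tone.

Pedal tone (pedal point).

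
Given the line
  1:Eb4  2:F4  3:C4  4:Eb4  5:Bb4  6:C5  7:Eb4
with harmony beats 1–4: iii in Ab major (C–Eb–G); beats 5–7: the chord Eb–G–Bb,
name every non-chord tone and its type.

The harmony at that moment is C minor triad (C, Eb, G); F4 is not a chord tone.
It is approached by step up from Eb4 and left by leap down to C4.
Step in, leap out — an escape tone.
The harmony at that moment is Eb major triad (Eb, G, Bb); C5 is not a chord tone.
It is approached by step up from Bb4 and left by leap down to Eb4.
Step in, leap out — an escape tone.

F4 (beat 2) — escape tone; C5 (beat 6) — escape tone.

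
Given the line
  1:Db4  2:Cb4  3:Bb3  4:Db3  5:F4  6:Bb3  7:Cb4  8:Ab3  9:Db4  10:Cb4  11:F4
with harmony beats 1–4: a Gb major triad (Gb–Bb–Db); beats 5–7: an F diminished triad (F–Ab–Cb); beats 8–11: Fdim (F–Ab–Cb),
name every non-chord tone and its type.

Cb4 (beat 2) — passing tone; Bb3 (beat 6) — appoggiatura; Db4 (beat 9) — appoggiatura.

The harmony at that moment is Gb major triad (Gb, Bb, Db); Cb4 is not a chord tone.
It is approached by step down from Db4 and left by step down to Bb3.
Step in, step out in the same direction — a passing tone.
The harmony at that moment is F diminished triad (F, Ab, Cb); Bb3 is not a chord tone.
It is approached by leap down from F4 and left by step up to Cb4.
Leap in, step out — an appoggiatura.
The harmony at that moment is F diminished triad (F, Ab, Cb); Db4 is not a chord tone.
It is approached by leap up from Ab3 and left by step down to Cb4.
Leap in, step out — an appoggiatura.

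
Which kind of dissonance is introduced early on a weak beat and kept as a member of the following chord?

Approach: ahead of the chord change (typically by step), so it is dissonant against the current harmony. Departure: none — the same pitch is restated or held and is a chord tone of the new harmony.
Dissonant first, consonant once the harmony catches up: the note simply arrives early — an anticipation. (The reverse timing, consonant first and dissonant after the change, would be a suspension or retardation.)

Anticipation.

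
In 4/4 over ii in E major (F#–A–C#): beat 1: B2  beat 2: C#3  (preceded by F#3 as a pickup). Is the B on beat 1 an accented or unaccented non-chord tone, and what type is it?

Accented appoggiatura.

The harmony at that moment is F# minor triad (F#, A, C#); B2 is not a chord tone.
It is approached by leap down from F#3 and left by step up to C#3.
Leap in, step out — an appoggiatura.
It falls on the downbeat, so it is accented.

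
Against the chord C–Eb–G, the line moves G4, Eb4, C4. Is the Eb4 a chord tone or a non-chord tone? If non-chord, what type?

Chord tone (the third of C minor triad).

C minor triad contains C, Eb, G; Eb is the third, so it is a chord tone.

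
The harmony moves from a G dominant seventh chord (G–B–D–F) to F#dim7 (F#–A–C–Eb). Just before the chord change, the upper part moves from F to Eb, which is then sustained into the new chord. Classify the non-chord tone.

The harmony at that moment is G dominant seventh chord (G, B, D, F); Eb is not a chord tone.
It is approached by step down from F and then sustained as the same pitch into the next harmony.
Arriving early and becoming a chord tone when the harmony changes — an anticipation.

Eb is an anticipation.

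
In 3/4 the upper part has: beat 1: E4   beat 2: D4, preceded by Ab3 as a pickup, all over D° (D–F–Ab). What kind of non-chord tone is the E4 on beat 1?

Appoggiatura.

The harmony at that moment is D diminished triad (D, F, Ab); E4 is not a chord tone.
It is approached by leap up from Ab3 and left by step down to D4.
Leap in, step out, metrically accented — an appoggiatura.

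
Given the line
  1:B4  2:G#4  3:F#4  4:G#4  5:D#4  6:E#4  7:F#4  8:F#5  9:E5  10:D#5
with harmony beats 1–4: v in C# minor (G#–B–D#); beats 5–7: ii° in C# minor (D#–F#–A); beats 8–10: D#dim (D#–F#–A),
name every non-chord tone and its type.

F#4 (beat 3) — neighbor tone; E#4 (beat 6) — passing tone; E5 (beat 9) — passing tone.

The harmony at that moment is G# minor triad (G#, B, D#); F#4 is not a chord tone.
It is approached by step down from G#4 and left by step up to G#4.
Step away and step back to the same note — a neighbor tone (lower neighbor).
The harmony at that moment is D# diminished triad (D#, F#, A); E#4 is not a chord tone.
It is approached by step up from D#4 and left by step up to F#4.
Step in, step out in the same direction — a passing tone.
The harmony at that moment is D# diminished triad (D#, F#, A); E5 is not a chord tone.
It is approached by step down from F#5 and left by step down to D#5.
Step in, step out in the same direction — a passing tone.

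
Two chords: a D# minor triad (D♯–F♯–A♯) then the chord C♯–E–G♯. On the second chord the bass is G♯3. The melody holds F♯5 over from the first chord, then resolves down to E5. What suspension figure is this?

7–6 suspension.

At the second chord the bass is G♯3. The suspended F♯5 lies a seventh above the bass; after resolving down by step to E5, the interval above the bass becomes a sixth.
Suspension figures are named by those two intervals: 7–6.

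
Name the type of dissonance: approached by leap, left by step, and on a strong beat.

Appoggiatura.

Approach: by leap. Departure: by step. Metric position: strong.
Leap in, step out, in a metrically strong position — an appoggiatura. (It is the mirror image of the escape tone, which steps in and leaps out from a weak position.)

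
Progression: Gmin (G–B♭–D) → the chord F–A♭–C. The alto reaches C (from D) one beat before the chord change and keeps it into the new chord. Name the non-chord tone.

C is an anticipation.

The harmony at that moment is G minor triad (G, B♭, D); C is not a chord tone.
It is approached by step down from D and then sustained as the same pitch into the next harmony.
Arriving early and becoming a chord tone when the harmony changes — an anticipation.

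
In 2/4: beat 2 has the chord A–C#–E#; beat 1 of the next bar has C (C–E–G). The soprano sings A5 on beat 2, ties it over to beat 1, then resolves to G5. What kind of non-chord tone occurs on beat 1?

The harmony at that moment is C major triad (C, E, G); A5 is not a chord tone.
It is held over (the same pitch as the preceding A5) and left by step down to G5.
Held over from the previous chord and resolving down by step — a suspension.

Suspension.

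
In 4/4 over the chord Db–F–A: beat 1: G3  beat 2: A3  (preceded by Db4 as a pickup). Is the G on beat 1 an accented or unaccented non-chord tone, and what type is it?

Accented appoggiatura.

The harmony at that moment is Db augmented triad (Db, F, A); G3 is not a chord tone.
It is approached by leap down from Db4 and left by step up to A3.
Leap in, step out — an appoggiatura.
It falls on the downbeat, so it is accented.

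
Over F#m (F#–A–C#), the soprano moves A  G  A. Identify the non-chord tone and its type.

G is a neighbor tone.

The harmony at that moment is F# minor triad (F#, A, C#); G is not a chord tone.
It is approached by step down from A and left by step up to A.
Step away and step back to the same note — a neighbor tone (lower neighbor).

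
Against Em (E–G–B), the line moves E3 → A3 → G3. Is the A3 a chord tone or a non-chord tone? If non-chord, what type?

Non-chord tone — an appoggiatura.

The harmony at that moment is E minor triad (E, G, B); A3 is not a chord tone.
It is approached by leap up from E3 and left by step down to G3.
Leap in, step out — an appoggiatura.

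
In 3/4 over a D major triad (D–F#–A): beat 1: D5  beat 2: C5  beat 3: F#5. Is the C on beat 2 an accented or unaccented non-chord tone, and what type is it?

The harmony at that moment is D major triad (D, F#, A); C5 is not a chord tone.
It is approached by step down from D5 and left by leap up to F#5.
Step in, leap out — an escape tone.
It falls on a weak beat, so it is unaccented.

Unaccented escape tone.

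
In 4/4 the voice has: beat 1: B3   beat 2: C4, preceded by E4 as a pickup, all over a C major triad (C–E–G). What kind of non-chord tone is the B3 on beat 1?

The harmony at that moment is C major triad (C, E, G); B3 is not a chord tone.
It is approached by leap down from E4 and left by step up to C4.
Leap in, step out, metrically accented — an appoggiatura.

Appoggiatura.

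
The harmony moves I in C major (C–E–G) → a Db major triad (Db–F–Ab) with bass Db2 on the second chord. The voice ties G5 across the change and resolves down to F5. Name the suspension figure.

4–3 suspension.

At the second chord the bass is Db2. The suspended G5 lies a fourth above the bass; after resolving down by step to F5, the interval above the bass becomes a third.
Suspension figures are named by those two intervals: 4–3.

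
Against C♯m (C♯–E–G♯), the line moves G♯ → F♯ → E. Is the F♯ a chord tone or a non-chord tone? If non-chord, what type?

The harmony at that moment is C♯ minor triad (C♯, E, G♯); F♯ is not a chord tone.
It is approached by step down from G♯ and left by step down to E.
Step in, step out in the same direction — a passing tone.

Non-chord tone — a passing tone.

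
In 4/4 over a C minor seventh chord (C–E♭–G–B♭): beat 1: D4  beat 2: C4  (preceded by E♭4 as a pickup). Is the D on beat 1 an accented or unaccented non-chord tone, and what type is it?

The harmony at that moment is C minor seventh chord (C, E♭, G, B♭); D4 is not a chord tone.
It is approached by step down from E♭4 and left by step down to C4.
Step in, step out in the same direction — a passing tone.
It falls on the downbeat, so it is accented.

Accented passing tone.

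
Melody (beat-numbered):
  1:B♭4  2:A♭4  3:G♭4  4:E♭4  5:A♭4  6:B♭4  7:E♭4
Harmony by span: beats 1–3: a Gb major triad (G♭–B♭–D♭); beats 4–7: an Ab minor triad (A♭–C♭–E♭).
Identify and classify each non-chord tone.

The harmony at that moment is G♭ major triad (G♭, B♭, D♭); A♭4 is not a chord tone.
It is approached by step down from B♭4 and left by step down to G♭4.
Step in, step out in the same direction — a passing tone.
The harmony at that moment is A♭ minor triad (A♭, C♭, E♭); B♭4 is not a chord tone.
It is approached by step up from A♭4 and left by leap down to E♭4.
Step in, leap out — an escape tone.

A♭4 (beat 2) — passing tone; B♭4 (beat 6) — escape tone.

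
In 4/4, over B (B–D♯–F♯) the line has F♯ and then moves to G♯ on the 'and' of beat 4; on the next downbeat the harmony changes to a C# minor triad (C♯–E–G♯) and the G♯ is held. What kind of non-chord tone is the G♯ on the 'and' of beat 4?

Anticipation.

The harmony at that moment is B major triad (B, D♯, F♯); G♯ is not a chord tone.
It is approached by step up from F♯ and then sustained as the same pitch into the next harmony.
Arriving early and becoming a chord tone when the harmony changes — an anticipation.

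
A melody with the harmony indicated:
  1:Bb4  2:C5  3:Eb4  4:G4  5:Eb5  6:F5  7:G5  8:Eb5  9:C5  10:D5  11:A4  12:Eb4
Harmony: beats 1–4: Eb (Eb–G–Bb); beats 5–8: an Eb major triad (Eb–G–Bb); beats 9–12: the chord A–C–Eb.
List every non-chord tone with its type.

C5 (beat 2) — escape tone; F5 (beat 6) — passing tone; D5 (beat 10) — escape tone.

The harmony at that moment is Eb major triad (Eb, G, Bb); C5 is not a chord tone.
It is approached by step up from Bb4 and left by leap down to Eb4.
Step in, leap out — an escape tone.
The harmony at that moment is Eb major triad (Eb, G, Bb); F5 is not a chord tone.
It is approached by step up from Eb5 and left by step up to G5.
Step in, step out in the same direction — a passing tone.
The harmony at that moment is A diminished triad (A, C, Eb); D5 is not a chord tone.
It is approached by step up from C5 and left by leap down to A4.
Step in, leap out — an escape tone.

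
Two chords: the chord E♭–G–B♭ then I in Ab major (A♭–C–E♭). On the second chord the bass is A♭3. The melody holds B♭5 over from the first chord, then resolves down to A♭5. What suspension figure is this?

9–8 suspension.

At the second chord the bass is A♭3. The suspended B♭5 lies a ninth above the bass; after resolving down by step to A♭5, the interval above the bass becomes an octave.
Suspension figures are named by those two intervals: 9–8.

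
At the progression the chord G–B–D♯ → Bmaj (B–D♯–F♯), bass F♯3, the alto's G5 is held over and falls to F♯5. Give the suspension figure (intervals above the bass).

At the second chord the bass is F♯3. The suspended G5 lies a ninth above the bass; after resolving down by step to F♯5, the interval above the bass becomes an octave.
Suspension figures are named by those two intervals: 9–8.

9–8 suspension.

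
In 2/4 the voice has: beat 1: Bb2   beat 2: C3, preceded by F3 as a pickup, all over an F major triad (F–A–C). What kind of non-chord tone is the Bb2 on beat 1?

Appoggiatura.

The harmony at that moment is F major triad (F, A, C); Bb2 is not a chord tone.
It is approached by leap down from F3 and left by step up to C3.
Leap in, step out, metrically accented — an appoggiatura.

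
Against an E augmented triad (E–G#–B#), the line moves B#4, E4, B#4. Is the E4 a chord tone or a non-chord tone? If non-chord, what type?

E augmented triad contains E, G#, B#; E is the root, so it is a chord tone.

Chord tone (the root of E augmented triad).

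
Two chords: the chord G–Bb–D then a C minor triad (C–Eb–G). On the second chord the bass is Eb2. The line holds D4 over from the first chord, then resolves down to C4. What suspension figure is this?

7–6 suspension.

At the second chord the bass is Eb2. The suspended D4 lies a seventh above the bass; after resolving down by step to C4, the interval above the bass becomes a sixth.
Suspension figures are named by those two intervals: 7–6.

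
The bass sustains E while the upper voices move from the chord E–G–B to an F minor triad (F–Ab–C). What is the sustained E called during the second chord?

The harmony at that moment is F minor triad (F, Ab, C); E is not a chord tone.
It is held over (the same pitch as the preceding E) and then sustained as the same pitch into the next harmony.
Sustained through a change of harmony — a pedal tone.

Pedal tone (pedal point).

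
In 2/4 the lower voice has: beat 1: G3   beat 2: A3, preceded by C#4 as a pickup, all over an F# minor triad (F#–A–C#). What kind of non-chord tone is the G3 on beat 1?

The harmony at that moment is F# minor triad (F#, A, C#); G3 is not a chord tone.
It is approached by leap down from C#4 and left by step up to A3.
Leap in, step out, metrically accented — an appoggiatura.

Appoggiatura.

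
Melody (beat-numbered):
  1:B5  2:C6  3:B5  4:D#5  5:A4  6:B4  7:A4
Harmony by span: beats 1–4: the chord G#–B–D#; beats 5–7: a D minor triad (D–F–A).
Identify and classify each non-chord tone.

The harmony at that moment is G# minor triad (G#, B, D#); C6 is not a chord tone.
It is approached by step up from B5 and left by step down to B5.
Step away and step back to the same note — a neighbor tone (upper neighbor).
The harmony at that moment is D minor triad (D, F, A); B4 is not a chord tone.
It is approached by step up from A4 and left by step down to A4.
Step away and step back to the same note — a neighbor tone (upper neighbor).

C6 (beat 2) — neighbor tone; B4 (beat 6) — neighbor tone.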